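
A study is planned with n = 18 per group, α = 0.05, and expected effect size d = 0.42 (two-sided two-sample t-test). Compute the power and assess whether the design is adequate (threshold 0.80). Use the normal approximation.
Power ≈ 0.24; the study is underpowered (power < 0.80)

Power calculation (two-sample t-test, normal approximation):
z_β = d · √(n/2) - z_{α/2}
z_β = 0.42 · √(18/2) - 1.960
z_β = 0.42 · 3.000 - 1.960
z_β = -0.700

Power = Φ(z_β) = Φ(-0.700) ≈ 0.242

Effect size d = 0.42 is small by Cohen's convention (0.2/0.5/0.8).

Threshold: power ≥ 0.80 is conventionally adequate.
Power ≈ 0.24 → the study is underpowered (power < 0.80).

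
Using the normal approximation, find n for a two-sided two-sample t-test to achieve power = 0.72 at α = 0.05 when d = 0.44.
n = 67 per group

Sample size formula (two-sample t-test, normal approximation):
n = 2 · ((z_{α/2} + z_β) / d)²

z_{α/2} = 1.960 (for α = 0.05, two-sided)
z_β = 0.583 (for power = 0.72)
d = 0.44

n = 2 · ((1.960 + 0.583) / 0.44)²
n = 2 · (5.780)²
n ≈ 66.82
Round up to the next whole number: n = 67 per group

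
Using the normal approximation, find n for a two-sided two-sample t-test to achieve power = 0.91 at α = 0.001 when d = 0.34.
n = 372 per group

Sample size formula (two-sample t-test, normal approximation):
n = 2 · ((z_{α/2} + z_β) / d)²

z_{α/2} = 3.291 (for α = 0.001, two-sided)
z_β = 1.341 (for power = 0.91)
d = 0.34

n = 2 · ((3.291 + 1.341) / 0.34)²
n = 2 · (13.624)²
n ≈ 371.23
Round up to the next whole number: n = 372 per group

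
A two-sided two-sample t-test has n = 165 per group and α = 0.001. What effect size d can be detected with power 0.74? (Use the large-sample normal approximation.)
d ≈ 0.43

Minimum detectable effect (two-sample t-test, normal approximation):
d = (z_{α/2} + z_β) / √(n/2)
d = (3.291 + 0.643) / √(165/2)
d = 3.934 / 9.083
d ≈ 0.43

By Cohen's convention (0.2 small / 0.5 medium / 0.8 large): small effect.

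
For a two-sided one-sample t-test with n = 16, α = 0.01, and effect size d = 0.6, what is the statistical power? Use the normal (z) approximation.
Power ≈ 0.43

Power calculation (one-sample t-test, normal approximation):
z_β = d · √n - z_{α/2}
z_β = 0.6 · √16 - 2.576
z_β = 0.6 · 4.000 - 2.576
z_β = -0.176

Power = Φ(z_β) = Φ(-0.176) ≈ 0.430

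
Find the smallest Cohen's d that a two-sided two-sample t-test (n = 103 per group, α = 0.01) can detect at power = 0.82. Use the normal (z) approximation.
d ≈ 0.49

Minimum detectable effect (two-sample t-test, normal approximation):
d = (z_{α/2} + z_β) / √(n/2)
d = (2.576 + 0.915) / √(103/2)
d = 3.491 / 7.176
d ≈ 0.49

By Cohen's convention (0.2 small / 0.5 medium / 0.8 large): small effect.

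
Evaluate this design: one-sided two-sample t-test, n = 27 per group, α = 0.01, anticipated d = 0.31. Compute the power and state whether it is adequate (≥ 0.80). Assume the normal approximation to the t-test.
Power ≈ 0.12; the study is underpowered (power < 0.80)

Power calculation (two-sample t-test, normal approximation):
z_β = d · √(n/2) - z_α
z_β = 0.31 · √(27/2) - 2.326
z_β = 0.31 · 3.674 - 2.326
z_β = -1.187

Power = Φ(z_β) = Φ(-1.187) ≈ 0.118

Effect size d = 0.31 is small by Cohen's convention (0.2/0.5/0.8).

Threshold: power ≥ 0.80 is conventionally adequate.
Power ≈ 0.12 → the study is underpowered (power < 0.80).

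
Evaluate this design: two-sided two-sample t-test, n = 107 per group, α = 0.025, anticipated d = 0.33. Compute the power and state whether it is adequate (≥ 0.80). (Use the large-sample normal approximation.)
Power ≈ 0.57; the study is underpowered (power < 0.80)

Power calculation (two-sample t-test, normal approximation):
z_β = d · √(n/2) - z_{α/2}
z_β = 0.33 · √(107/2) - 2.241
z_β = 0.33 · 7.314 - 2.241
z_β = 0.172

Power = Φ(z_β) = Φ(0.172) ≈ 0.568

Effect size d = 0.33 is small by Cohen's convention (0.2/0.5/0.8).

Threshold: power ≥ 0.80 is conventionally adequate.
Power ≈ 0.57 → the study is underpowered (power < 0.80).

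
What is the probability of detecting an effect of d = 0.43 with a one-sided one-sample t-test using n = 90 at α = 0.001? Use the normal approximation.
Power ≈ 0.84

Power calculation (one-sample t-test, normal approximation):
z_β = d · √n - z_α
z_β = 0.43 · √90 - 3.090
z_β = 0.43 · 9.487 - 3.090
z_β = 0.989

Power = Φ(z_β) = Φ(0.989) ≈ 0.839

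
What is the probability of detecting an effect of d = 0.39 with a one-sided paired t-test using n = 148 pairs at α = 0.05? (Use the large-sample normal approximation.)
Power ≈ 1.00

Power calculation (paired t-test, normal approximation):
z_β = d · √n - z_α
z_β = 0.39 · √148 - 1.645
z_β = 0.39 · 12.166 - 1.645
z_β = 3.100

Power = Φ(z_β) = Φ(3.100) ≈ 0.999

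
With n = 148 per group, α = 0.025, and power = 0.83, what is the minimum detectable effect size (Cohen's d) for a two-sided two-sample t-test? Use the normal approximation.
d ≈ 0.37

Minimum detectable effect (two-sample t-test, normal approximation):
d = (z_{α/2} + z_β) / √(n/2)
d = (2.241 + 0.954) / √(148/2)
d = 3.196 / 8.602
d ≈ 0.37

By Cohen's convention (0.2 small / 0.5 medium / 0.8 large): small effect.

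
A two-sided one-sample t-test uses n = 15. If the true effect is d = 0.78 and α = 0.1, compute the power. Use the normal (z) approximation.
Power ≈ 0.92

Power calculation (one-sample t-test, normal approximation):
z_β = d · √n - z_{α/2}
z_β = 0.78 · √15 - 1.645
z_β = 0.78 · 3.873 - 1.645
z_β = 1.376

Power = Φ(z_β) = Φ(1.376) ≈ 0.916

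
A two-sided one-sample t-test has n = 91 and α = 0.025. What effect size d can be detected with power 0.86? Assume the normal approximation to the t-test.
d ≈ 0.35

Minimum detectable effect (one-sample t-test, normal approximation):
d = (z_{α/2} + z_β) / √n
d = (2.241 + 1.080) / √91
d = 3.322 / 9.539
d ≈ 0.35

By Cohen's convention (0.2 small / 0.5 medium / 0.8 large): small effect.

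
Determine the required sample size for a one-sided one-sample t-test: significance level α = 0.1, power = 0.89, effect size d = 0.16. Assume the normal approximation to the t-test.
n = 246

Sample size formula (one-sample t-test, normal approximation):
n = ((z_α + z_β) / d)²

z_α = 1.282 (for α = 0.1, one-sided)
z_β = 1.227 (for power = 0.89)
d = 0.16

n = ((1.282 + 1.227) / 0.16)²
n = (15.681)²
n ≈ 245.89
Round up to the next whole number: n = 246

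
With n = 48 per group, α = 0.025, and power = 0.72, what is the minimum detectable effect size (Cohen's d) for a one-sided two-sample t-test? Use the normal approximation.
d ≈ 0.52

Minimum detectable effect (two-sample t-test, normal approximation):
d = (z_α + z_β) / √(n/2)
d = (1.960 + 0.583) / √(48/2)
d = 2.543 / 4.899
d ≈ 0.52

By Cohen's convention (0.2 small / 0.5 medium / 0.8 large): medium effect.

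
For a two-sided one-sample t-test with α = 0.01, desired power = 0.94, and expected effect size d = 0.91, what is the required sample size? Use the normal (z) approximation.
n = 21

Sample size formula (one-sample t-test, normal approximation):
n = ((z_{α/2} + z_β) / d)²

z_{α/2} = 2.576 (for α = 0.01, two-sided)
z_β = 1.555 (for power = 0.94)
d = 0.91

n = ((2.576 + 1.555) / 0.91)²
n = (4.540)²
n ≈ 20.61
Round up to the next whole number: n = 21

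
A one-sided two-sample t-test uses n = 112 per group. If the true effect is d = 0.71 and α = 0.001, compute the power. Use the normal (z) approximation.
Power ≈ 0.99

Power calculation (two-sample t-test, normal approximation):
z_β = d · √(n/2) - z_α
z_β = 0.71 · √(112/2) - 3.090
z_β = 0.71 · 7.483 - 3.090
z_β = 2.223

Power = Φ(z_β) = Φ(2.223) ≈ 0.987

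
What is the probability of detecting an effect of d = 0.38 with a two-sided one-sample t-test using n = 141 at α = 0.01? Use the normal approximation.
Power ≈ 0.97

Power calculation (one-sample t-test, normal approximation):
z_β = d · √n - z_{α/2}
z_β = 0.38 · √141 - 2.576
z_β = 0.38 · 11.874 - 2.576
z_β = 1.936

Power = Φ(z_β) = Φ(1.936) ≈ 0.974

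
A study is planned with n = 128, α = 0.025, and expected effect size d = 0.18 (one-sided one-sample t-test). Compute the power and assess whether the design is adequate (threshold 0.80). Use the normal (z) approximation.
Power ≈ 0.53; the study is underpowered (power < 0.80)

Power calculation (one-sample t-test, normal approximation):
z_β = d · √n - z_α
z_β = 0.18 · √128 - 1.960
z_β = 0.18 · 11.314 - 1.960
z_β = 0.077

Power = Φ(z_β) = Φ(0.077) ≈ 0.530

Effect size d = 0.18 is very small by Cohen's convention (0.2/0.5/0.8).

Threshold: power ≥ 0.80 is conventionally adequate.
Power ≈ 0.53 → the study is underpowered (power < 0.80).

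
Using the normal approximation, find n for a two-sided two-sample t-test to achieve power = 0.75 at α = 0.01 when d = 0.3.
n = 235 per group

Sample size formula (two-sample t-test, normal approximation):
n = 2 · ((z_{α/2} + z_β) / d)²

z_{α/2} = 2.576 (for α = 0.01, two-sided)
z_β = 0.674 (for power = 0.75)
d = 0.3

n = 2 · ((2.576 + 0.674) / 0.3)²
n = 2 · (10.833)²
n ≈ 234.71
Round up to the next whole number: n = 235 per group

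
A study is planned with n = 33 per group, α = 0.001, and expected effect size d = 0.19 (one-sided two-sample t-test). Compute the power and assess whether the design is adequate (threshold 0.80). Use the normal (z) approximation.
Power ≈ 0.01; the study is underpowered (power < 0.80)

Power calculation (two-sample t-test, normal approximation):
z_β = d · √(n/2) - z_α
z_β = 0.19 · √(33/2) - 3.090
z_β = 0.19 · 4.062 - 3.090
z_β = -2.318

Power = Φ(z_β) = Φ(-2.318) ≈ 0.010

Effect size d = 0.19 is very small by Cohen's convention (0.2/0.5/0.8).

Threshold: power ≥ 0.80 is conventionally adequate.
Power ≈ 0.01 → the study is underpowered (power < 0.80).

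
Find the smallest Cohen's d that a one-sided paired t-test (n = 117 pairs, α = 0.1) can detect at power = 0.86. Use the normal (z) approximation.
d ≈ 0.22

Minimum detectable effect (paired t-test, normal approximation):
d = (z_α + z_β) / √n
d = (1.282 + 1.080) / √117
d = 2.362 / 10.817
d ≈ 0.22

By Cohen's convention (0.2 small / 0.5 medium / 0.8 large): small effect.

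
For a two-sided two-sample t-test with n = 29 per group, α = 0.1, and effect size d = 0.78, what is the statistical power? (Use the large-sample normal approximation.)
Power ≈ 0.91

Power calculation (two-sample t-test, normal approximation):
z_β = d · √(n/2) - z_{α/2}
z_β = 0.78 · √(29/2) - 1.645
z_β = 0.78 · 3.808 - 1.645
z_β = 1.325

Power = Φ(z_β) = Φ(1.325) ≈ 0.907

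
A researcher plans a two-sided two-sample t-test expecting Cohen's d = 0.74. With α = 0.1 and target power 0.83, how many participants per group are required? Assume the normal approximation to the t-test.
n = 25 per group

Sample size formula (two-sample t-test, normal approximation):
n = 2 · ((z_{α/2} + z_β) / d)²

z_{α/2} = 1.645 (for α = 0.1, two-sided)
z_β = 0.954 (for power = 0.83)
d = 0.74

n = 2 · ((1.645 + 0.954) / 0.74)²
n = 2 · (3.512)²
n ≈ 24.67
Round up to the next whole number: n = 25 per group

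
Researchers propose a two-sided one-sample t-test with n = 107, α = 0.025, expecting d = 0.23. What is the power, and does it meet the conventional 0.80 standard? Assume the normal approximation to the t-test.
Power ≈ 0.55; the study is underpowered (power < 0.80)

Power calculation (one-sample t-test, normal approximation):
z_β = d · √n - z_{α/2}
z_β = 0.23 · √107 - 2.241
z_β = 0.23 · 10.344 - 2.241
z_β = 0.138

Power = Φ(z_β) = Φ(0.138) ≈ 0.555

Effect size d = 0.23 is small by Cohen's convention (0.2/0.5/0.8).

Threshold: power ≥ 0.80 is conventionally adequate.
Power ≈ 0.55 → the study is underpowered (power < 0.80).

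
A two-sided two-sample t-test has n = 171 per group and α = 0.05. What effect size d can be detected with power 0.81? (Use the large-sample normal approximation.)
d ≈ 0.31

Minimum detectable effect (two-sample t-test, normal approximation):
d = (z_{α/2} + z_β) / √(n/2)
d = (1.960 + 0.878) / √(171/2)
d = 2.838 / 9.247
d ≈ 0.31

By Cohen's convention (0.2 small / 0.5 medium / 0.8 large): small effect.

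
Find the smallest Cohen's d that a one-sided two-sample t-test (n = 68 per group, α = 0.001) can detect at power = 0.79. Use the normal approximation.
d ≈ 0.67

Minimum detectable effect (two-sample t-test, normal approximation):
d = (z_α + z_β) / √(n/2)
d = (3.090 + 0.806) / √(68/2)
d = 3.897 / 5.831
d ≈ 0.67

By Cohen's convention (0.2 small / 0.5 medium / 0.8 large): medium effect.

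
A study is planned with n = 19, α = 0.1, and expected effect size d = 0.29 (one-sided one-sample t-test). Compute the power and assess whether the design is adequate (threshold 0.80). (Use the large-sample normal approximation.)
Power ≈ 0.49; the study is underpowered (power < 0.80)

Power calculation (one-sample t-test, normal approximation):
z_β = d · √n - z_α
z_β = 0.29 · √19 - 1.282
z_β = 0.29 · 4.359 - 1.282
z_β = -0.017

Power = Φ(z_β) = Φ(-0.017) ≈ 0.493

Effect size d = 0.29 is small by Cohen's convention (0.2/0.5/0.8).

Threshold: power ≥ 0.80 is conventionally adequate.
Power ≈ 0.49 → the study is underpowered (power < 0.80).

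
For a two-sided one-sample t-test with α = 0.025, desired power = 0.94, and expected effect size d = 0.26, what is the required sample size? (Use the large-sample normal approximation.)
n = 214

Sample size formula (one-sample t-test, normal approximation):
n = ((z_{α/2} + z_β) / d)²

z_{α/2} = 2.241 (for α = 0.025, two-sided)
z_β = 1.555 (for power = 0.94)
d = 0.26

n = ((2.241 + 1.555) / 0.26)²
n = (14.600)²
n ≈ 213.16
Round up to the next whole number: n = 214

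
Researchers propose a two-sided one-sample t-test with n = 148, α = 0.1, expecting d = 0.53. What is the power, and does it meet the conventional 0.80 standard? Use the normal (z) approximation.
Power ≈ 1.00; the study is adequately powered (power ≥ 0.80)

Power calculation (one-sample t-test, normal approximation):
z_β = d · √n - z_{α/2}
z_β = 0.53 · √148 - 1.645
z_β = 0.53 · 12.166 - 1.645
z_β = 4.803

Power = Φ(z_β) = Φ(4.803) ≈ 1.000

Effect size d = 0.53 is medium by Cohen's convention (0.2/0.5/0.8).

Threshold: power ≥ 0.80 is conventionally adequate.
Power ≈ 1.00 → the study is adequately powered (power ≥ 0.80).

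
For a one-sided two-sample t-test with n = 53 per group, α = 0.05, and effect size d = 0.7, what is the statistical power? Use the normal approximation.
Power ≈ 0.97

Power calculation (two-sample t-test, normal approximation):
z_β = d · √(n/2) - z_α
z_β = 0.7 · √(53/2) - 1.645
z_β = 0.7 · 5.148 - 1.645
z_β = 1.959

Power = Φ(z_β) = Φ(1.959) ≈ 0.975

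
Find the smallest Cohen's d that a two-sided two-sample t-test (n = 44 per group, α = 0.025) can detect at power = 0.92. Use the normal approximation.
d ≈ 0.78

Minimum detectable effect (two-sample t-test, normal approximation):
d = (z_{α/2} + z_β) / √(n/2)
d = (2.241 + 1.405) / √(44/2)
d = 3.646 / 4.690
d ≈ 0.78

By Cohen's convention (0.2 small / 0.5 medium / 0.8 large): medium effect.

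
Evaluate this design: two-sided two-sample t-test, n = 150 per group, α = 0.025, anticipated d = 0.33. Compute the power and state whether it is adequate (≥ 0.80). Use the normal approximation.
Power ≈ 0.73; the study is underpowered (power < 0.80)

Power calculation (two-sample t-test, normal approximation):
z_β = d · √(n/2) - z_{α/2}
z_β = 0.33 · √(150/2) - 2.241
z_β = 0.33 · 8.660 - 2.241
z_β = 0.616

Power = Φ(z_β) = Φ(0.616) ≈ 0.731

Effect size d = 0.33 is small by Cohen's convention (0.2/0.5/0.8).

Threshold: power ≥ 0.80 is conventionally adequate.
Power ≈ 0.73 → the study is underpowered (power < 0.80).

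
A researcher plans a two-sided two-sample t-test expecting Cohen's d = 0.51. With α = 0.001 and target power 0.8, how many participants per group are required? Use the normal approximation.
n = 132 per group

Sample size formula (two-sample t-test, normal approximation):
n = 2 · ((z_{α/2} + z_β) / d)²

z_{α/2} = 3.291 (for α = 0.001, two-sided)
z_β = 0.842 (for power = 0.8)
d = 0.51

n = 2 · ((3.291 + 0.842) / 0.51)²
n = 2 · (8.104)²
n ≈ 131.35
Round up to the next whole number: n = 132 per group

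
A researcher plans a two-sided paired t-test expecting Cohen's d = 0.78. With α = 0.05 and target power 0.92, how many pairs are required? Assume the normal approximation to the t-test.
n = 19 pairs

Sample size formula (paired t-test, normal approximation):
n = ((z_{α/2} + z_β) / d)²

z_{α/2} = 1.960 (for α = 0.05, two-sided)
z_β = 1.405 (for power = 0.92)
d = 0.78

n = ((1.960 + 1.405) / 0.78)²
n = (4.314)²
n ≈ 18.61
Round up to the next whole number: n = 19 pairs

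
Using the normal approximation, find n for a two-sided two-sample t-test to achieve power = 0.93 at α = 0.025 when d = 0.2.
n = 691 per group

Sample size formula (two-sample t-test, normal approximation):
n = 2 · ((z_{α/2} + z_β) / d)²

z_{α/2} = 2.241 (for α = 0.025, two-sided)
z_β = 1.476 (for power = 0.93)
d = 0.2

n = 2 · ((2.241 + 1.476) / 0.2)²
n = 2 · (18.585)²
n ≈ 690.80
Round up to the next whole number: n = 691 per group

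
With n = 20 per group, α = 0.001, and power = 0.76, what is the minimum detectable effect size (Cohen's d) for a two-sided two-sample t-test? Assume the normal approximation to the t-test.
d ≈ 1.26

Minimum detectable effect (two-sample t-test, normal approximation):
d = (z_{α/2} + z_β) / √(n/2)
d = (3.291 + 0.706) / √(20/2)
d = 3.997 / 3.162
d ≈ 1.26

By Cohen's convention (0.2 small / 0.5 medium / 0.8 large): large effect.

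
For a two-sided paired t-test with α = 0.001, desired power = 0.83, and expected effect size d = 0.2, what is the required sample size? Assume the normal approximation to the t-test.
n = 451 pairs

Sample size formula (paired t-test, normal approximation):
n = ((z_{α/2} + z_β) / d)²

z_{α/2} = 3.291 (for α = 0.001, two-sided)
z_β = 0.954 (for power = 0.83)
d = 0.2

n = ((3.291 + 0.954) / 0.2)²
n = (21.225)²
n ≈ 450.50
Round up to the next whole number: n = 451 pairs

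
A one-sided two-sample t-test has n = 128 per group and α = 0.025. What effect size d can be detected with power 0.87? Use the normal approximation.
d ≈ 0.39

Minimum detectable effect (two-sample t-test, normal approximation):
d = (z_α + z_β) / √(n/2)
d = (1.960 + 1.126) / √(128/2)
d = 3.086 / 8.000
d ≈ 0.39

By Cohen's convention (0.2 small / 0.5 medium / 0.8 large): small effect.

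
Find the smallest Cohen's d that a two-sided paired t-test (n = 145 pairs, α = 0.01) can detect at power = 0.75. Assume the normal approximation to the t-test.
d ≈ 0.27

Minimum detectable effect (paired t-test, normal approximation):
d = (z_{α/2} + z_β) / √n
d = (2.576 + 0.674) / √145
d = 3.250 / 12.042
d ≈ 0.27

By Cohen's convention (0.2 small / 0.5 medium / 0.8 large): small effect.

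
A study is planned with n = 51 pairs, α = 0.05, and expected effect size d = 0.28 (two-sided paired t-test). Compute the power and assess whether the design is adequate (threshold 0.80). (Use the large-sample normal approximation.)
Power ≈ 0.52; the study is underpowered (power < 0.80)

Power calculation (paired t-test, normal approximation):
z_β = d · √n - z_{α/2}
z_β = 0.28 · √51 - 1.960
z_β = 0.28 · 7.141 - 1.960
z_β = 0.040

Power = Φ(z_β) = Φ(0.040) ≈ 0.516

Effect size d = 0.28 is small by Cohen's convention (0.2/0.5/0.8).

Threshold: power ≥ 0.80 is conventionally adequate.
Power ≈ 0.52 → the study is underpowered (power < 0.80).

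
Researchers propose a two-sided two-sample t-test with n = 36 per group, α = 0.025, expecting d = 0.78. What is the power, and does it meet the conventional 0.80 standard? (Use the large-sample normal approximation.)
Power ≈ 0.86; the study is adequately powered (power ≥ 0.80)

Power calculation (two-sample t-test, normal approximation):
z_β = d · √(n/2) - z_{α/2}
z_β = 0.78 · √(36/2) - 2.241
z_β = 0.78 · 4.243 - 2.241
z_β = 1.068

Power = Φ(z_β) = Φ(1.068) ≈ 0.857

Effect size d = 0.78 is medium by Cohen's convention (0.2/0.5/0.8).

Threshold: power ≥ 0.80 is conventionally adequate.
Power ≈ 0.86 → the study is adequately powered (power ≥ 0.80).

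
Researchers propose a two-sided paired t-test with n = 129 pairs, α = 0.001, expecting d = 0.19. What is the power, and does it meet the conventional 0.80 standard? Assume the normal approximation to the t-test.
Power ≈ 0.13; the study is underpowered (power < 0.80)

Power calculation (paired t-test, normal approximation):
z_β = d · √n - z_{α/2}
z_β = 0.19 · √129 - 3.291
z_β = 0.19 · 11.358 - 3.291
z_β = -1.133

Power = Φ(z_β) = Φ(-1.133) ≈ 0.129

Effect size d = 0.19 is very small by Cohen's convention (0.2/0.5/0.8).

Threshold: power ≥ 0.80 is conventionally adequate.
Power ≈ 0.13 → the study is underpowered (power < 0.80).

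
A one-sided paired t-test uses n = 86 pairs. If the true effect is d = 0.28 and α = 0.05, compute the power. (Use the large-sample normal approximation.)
Power ≈ 0.83

Power calculation (paired t-test, normal approximation):
z_β = d · √n - z_α
z_β = 0.28 · √86 - 1.645
z_β = 0.28 · 9.274 - 1.645
z_β = 0.952

Power = Φ(z_β) = Φ(0.952) ≈ 0.829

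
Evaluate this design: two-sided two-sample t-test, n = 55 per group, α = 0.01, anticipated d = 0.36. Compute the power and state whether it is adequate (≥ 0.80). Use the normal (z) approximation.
Power ≈ 0.25; the study is underpowered (power < 0.80)

Power calculation (two-sample t-test, normal approximation):
z_β = d · √(n/2) - z_{α/2}
z_β = 0.36 · √(55/2) - 2.576
z_β = 0.36 · 5.244 - 2.576
z_β = -0.688

Power = Φ(z_β) = Φ(-0.688) ≈ 0.246

Effect size d = 0.36 is small by Cohen's convention (0.2/0.5/0.8).

Threshold: power ≥ 0.80 is conventionally adequate.
Power ≈ 0.25 → the study is underpowered (power < 0.80).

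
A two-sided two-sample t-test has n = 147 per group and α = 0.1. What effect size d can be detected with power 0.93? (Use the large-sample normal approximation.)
d ≈ 0.36

Minimum detectable effect (two-sample t-test, normal approximation):
d = (z_{α/2} + z_β) / √(n/2)
d = (1.645 + 1.476) / √(147/2)
d = 3.121 / 8.573
d ≈ 0.36

By Cohen's convention (0.2 small / 0.5 medium / 0.8 large): small effect.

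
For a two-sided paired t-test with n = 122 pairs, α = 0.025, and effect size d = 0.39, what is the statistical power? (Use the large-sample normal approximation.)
Power ≈ 0.98

Power calculation (paired t-test, normal approximation):
z_β = d · √n - z_{α/2}
z_β = 0.39 · √122 - 2.241
z_β = 0.39 · 11.045 - 2.241
z_β = 2.066

Power = Φ(z_β) = Φ(2.066) ≈ 0.981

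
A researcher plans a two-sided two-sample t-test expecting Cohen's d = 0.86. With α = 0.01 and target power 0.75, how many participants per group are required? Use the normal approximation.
n = 29 per group

Sample size formula (two-sample t-test, normal approximation):
n = 2 · ((z_{α/2} + z_β) / d)²

z_{α/2} = 2.576 (for α = 0.01, two-sided)
z_β = 0.674 (for power = 0.75)
d = 0.86

n = 2 · ((2.576 + 0.674) / 0.86)²
n = 2 · (3.779)²
n ≈ 28.56
Round up to the next whole number: n = 29 per group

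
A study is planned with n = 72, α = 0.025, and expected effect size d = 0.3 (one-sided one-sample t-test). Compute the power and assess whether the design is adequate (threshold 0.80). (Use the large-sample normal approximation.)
Power ≈ 0.72; the study is underpowered (power < 0.80)

Power calculation (one-sample t-test, normal approximation):
z_β = d · √n - z_α
z_β = 0.3 · √72 - 1.960
z_β = 0.3 · 8.485 - 1.960
z_β = 0.586

Power = Φ(z_β) = Φ(0.586) ≈ 0.721

Effect size d = 0.3 is small by Cohen's convention (0.2/0.5/0.8).

Threshold: power ≥ 0.80 is conventionally adequate.
Power ≈ 0.72 → the study is underpowered (power < 0.80).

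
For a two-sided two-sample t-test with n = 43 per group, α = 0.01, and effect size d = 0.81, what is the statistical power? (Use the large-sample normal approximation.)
Power ≈ 0.88

Power calculation (two-sample t-test, normal approximation):
z_β = d · √(n/2) - z_{α/2}
z_β = 0.81 · √(43/2) - 2.576
z_β = 0.81 · 4.637 - 2.576
z_β = 1.180

Power = Φ(z_β) = Φ(1.180) ≈ 0.881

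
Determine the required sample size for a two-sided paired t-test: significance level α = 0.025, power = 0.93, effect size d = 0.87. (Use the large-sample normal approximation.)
n = 19 pairs

Sample size formula (paired t-test, normal approximation):
n = ((z_{α/2} + z_β) / d)²

z_{α/2} = 2.241 (for α = 0.025, two-sided)
z_β = 1.476 (for power = 0.93)
d = 0.87

n = ((2.241 + 1.476) / 0.87)²
n = (4.272)²
n ≈ 18.25
Round up to the next whole number: n = 19 pairs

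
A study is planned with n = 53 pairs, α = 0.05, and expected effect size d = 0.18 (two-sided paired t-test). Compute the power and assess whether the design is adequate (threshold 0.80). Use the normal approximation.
Power ≈ 0.26; the study is underpowered (power < 0.80)

Power calculation (paired t-test, normal approximation):
z_β = d · √n - z_{α/2}
z_β = 0.18 · √53 - 1.960
z_β = 0.18 · 7.280 - 1.960
z_β = -0.650

Power = Φ(z_β) = Φ(-0.650) ≈ 0.258

Effect size d = 0.18 is very small by Cohen's convention (0.2/0.5/0.8).

Threshold: power ≥ 0.80 is conventionally adequate.
Power ≈ 0.26 → the study is underpowered (power < 0.80).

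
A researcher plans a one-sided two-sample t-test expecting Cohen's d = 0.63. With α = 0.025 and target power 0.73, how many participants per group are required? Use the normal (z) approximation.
n = 34 per group

Sample size formula (two-sample t-test, normal approximation):
n = 2 · ((z_α + z_β) / d)²

z_α = 1.960 (for α = 0.025, one-sided)
z_β = 0.613 (for power = 0.73)
d = 0.63

n = 2 · ((1.960 + 0.613) / 0.63)²
n = 2 · (4.084)²
n ≈ 33.36
Round up to the next whole number: n = 34 per group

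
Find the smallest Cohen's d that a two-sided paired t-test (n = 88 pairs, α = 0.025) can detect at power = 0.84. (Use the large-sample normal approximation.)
d ≈ 0.34

Minimum detectable effect (paired t-test, normal approximation):
d = (z_{α/2} + z_β) / √n
d = (2.241 + 0.994) / √88
d = 3.236 / 9.381
d ≈ 0.34

By Cohen's convention (0.2 small / 0.5 medium / 0.8 large): small effect.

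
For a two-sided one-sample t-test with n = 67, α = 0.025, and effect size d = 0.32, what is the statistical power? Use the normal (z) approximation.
Power ≈ 0.65

Power calculation (one-sample t-test, normal approximation):
z_β = d · √n - z_{α/2}
z_β = 0.32 · √67 - 2.241
z_β = 0.32 · 8.185 - 2.241
z_β = 0.378

Power = Φ(z_β) = Φ(0.378) ≈ 0.647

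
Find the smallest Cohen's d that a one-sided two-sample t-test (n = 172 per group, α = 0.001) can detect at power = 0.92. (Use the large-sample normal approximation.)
d ≈ 0.48

Minimum detectable effect (two-sample t-test, normal approximation):
d = (z_α + z_β) / √(n/2)
d = (3.090 + 1.405) / √(172/2)
d = 4.495 / 9.274
d ≈ 0.48

By Cohen's convention (0.2 small / 0.5 medium / 0.8 large): small effect.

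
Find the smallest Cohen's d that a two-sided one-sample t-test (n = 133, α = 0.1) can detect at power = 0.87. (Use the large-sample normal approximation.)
d ≈ 0.24

Minimum detectable effect (one-sample t-test, normal approximation):
d = (z_{α/2} + z_β) / √n
d = (1.645 + 1.126) / √133
d = 2.771 / 11.533
d ≈ 0.24

By Cohen's convention (0.2 small / 0.5 medium / 0.8 large): small effect.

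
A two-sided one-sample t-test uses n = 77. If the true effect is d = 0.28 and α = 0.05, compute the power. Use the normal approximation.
Power ≈ 0.69

Power calculation (one-sample t-test, normal approximation):
z_β = d · √n - z_{α/2}
z_β = 0.28 · √77 - 1.960
z_β = 0.28 · 8.775 - 1.960
z_β = 0.497

Power = Φ(z_β) = Φ(0.497) ≈ 0.690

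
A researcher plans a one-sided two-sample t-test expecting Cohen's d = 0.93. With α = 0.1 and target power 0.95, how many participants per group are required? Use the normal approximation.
n = 20 per group

Sample size formula (two-sample t-test, normal approximation):
n = 2 · ((z_α + z_β) / d)²

z_α = 1.282 (for α = 0.1, one-sided)
z_β = 1.645 (for power = 0.95)
d = 0.93

n = 2 · ((1.282 + 1.645) / 0.93)²
n = 2 · (3.147)²
n ≈ 19.81
Round up to the next whole number: n = 20 per group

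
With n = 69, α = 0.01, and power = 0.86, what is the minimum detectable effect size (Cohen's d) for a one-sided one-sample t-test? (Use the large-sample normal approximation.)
d ≈ 0.41

Minimum detectable effect (one-sample t-test, normal approximation):
d = (z_α + z_β) / √n
d = (2.326 + 1.080) / √69
d = 3.407 / 8.307
d ≈ 0.41

By Cohen's convention (0.2 small / 0.5 medium / 0.8 large): small effect.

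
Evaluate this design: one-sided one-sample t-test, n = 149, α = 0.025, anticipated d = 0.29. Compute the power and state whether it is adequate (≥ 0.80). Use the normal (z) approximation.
Power ≈ 0.94; the study is adequately powered (power ≥ 0.80)

Power calculation (one-sample t-test, normal approximation):
z_β = d · √n - z_α
z_β = 0.29 · √149 - 1.960
z_β = 0.29 · 12.207 - 1.960
z_β = 1.580

Power = Φ(z_β) = Φ(1.580) ≈ 0.943

Effect size d = 0.29 is small by Cohen's convention (0.2/0.5/0.8).

Threshold: power ≥ 0.80 is conventionally adequate.
Power ≈ 0.94 → the study is adequately powered (power ≥ 0.80).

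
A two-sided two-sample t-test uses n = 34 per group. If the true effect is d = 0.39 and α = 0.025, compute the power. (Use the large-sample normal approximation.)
Power ≈ 0.26

Power calculation (two-sample t-test, normal approximation):
z_β = d · √(n/2) - z_{α/2}
z_β = 0.39 · √(34/2) - 2.241
z_β = 0.39 · 4.123 - 2.241
z_β = -0.633

Power = Φ(z_β) = Φ(-0.633) ≈ 0.263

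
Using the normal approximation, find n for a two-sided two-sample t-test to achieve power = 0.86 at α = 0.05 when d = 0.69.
n = 39 per group

Sample size formula (two-sample t-test, normal approximation):
n = 2 · ((z_{α/2} + z_β) / d)²

z_{α/2} = 1.960 (for α = 0.05, two-sided)
z_β = 1.080 (for power = 0.86)
d = 0.69

n = 2 · ((1.960 + 1.080) / 0.69)²
n = 2 · (4.406)²
n ≈ 38.83
Round up to the next whole number: n = 39 per group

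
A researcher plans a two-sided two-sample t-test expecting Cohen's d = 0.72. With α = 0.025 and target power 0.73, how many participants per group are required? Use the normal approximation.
n = 32 per group

Sample size formula (two-sample t-test, normal approximation):
n = 2 · ((z_{α/2} + z_β) / d)²

z_{α/2} = 2.241 (for α = 0.025, two-sided)
z_β = 0.613 (for power = 0.73)
d = 0.72

n = 2 · ((2.241 + 0.613) / 0.72)²
n = 2 · (3.964)²
n ≈ 31.43
Round up to the next whole number: n = 32 per group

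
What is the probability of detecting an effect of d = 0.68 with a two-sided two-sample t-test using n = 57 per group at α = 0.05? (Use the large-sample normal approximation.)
Power ≈ 0.95

Power calculation (two-sample t-test, normal approximation):
z_β = d · √(n/2) - z_{α/2}
z_β = 0.68 · √(57/2) - 1.960
z_β = 0.68 · 5.339 - 1.960
z_β = 1.670

Power = Φ(z_β) = Φ(1.670) ≈ 0.953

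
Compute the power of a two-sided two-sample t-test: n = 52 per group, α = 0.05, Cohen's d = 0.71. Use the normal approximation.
Power ≈ 0.95

Power calculation (two-sample t-test, normal approximation):
z_β = d · √(n/2) - z_{α/2}
z_β = 0.71 · √(52/2) - 1.960
z_β = 0.71 · 5.099 - 1.960
z_β = 1.660

Power = Φ(z_β) = Φ(1.660) ≈ 0.952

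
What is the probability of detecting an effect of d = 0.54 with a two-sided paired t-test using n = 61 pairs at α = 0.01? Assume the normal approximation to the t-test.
Power ≈ 0.95

Power calculation (paired t-test, normal approximation):
z_β = d · √n - z_{α/2}
z_β = 0.54 · √61 - 2.576
z_β = 0.54 · 7.810 - 2.576
z_β = 1.642

Power = Φ(z_β) = Φ(1.642) ≈ 0.950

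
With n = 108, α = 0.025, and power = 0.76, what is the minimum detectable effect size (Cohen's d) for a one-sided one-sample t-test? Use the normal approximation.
d ≈ 0.26

Minimum detectable effect (one-sample t-test, normal approximation):
d = (z_α + z_β) / √n
d = (1.960 + 0.706) / √108
d = 2.666 / 10.392
d ≈ 0.26

By Cohen's convention (0.2 small / 0.5 medium / 0.8 large): small effect.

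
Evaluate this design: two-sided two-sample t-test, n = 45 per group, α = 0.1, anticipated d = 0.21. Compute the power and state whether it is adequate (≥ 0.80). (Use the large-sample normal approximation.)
Power ≈ 0.26; the study is underpowered (power < 0.80)

Power calculation (two-sample t-test, normal approximation):
z_β = d · √(n/2) - z_{α/2}
z_β = 0.21 · √(45/2) - 1.645
z_β = 0.21 · 4.743 - 1.645
z_β = -0.649

Power = Φ(z_β) = Φ(-0.649) ≈ 0.258

Effect size d = 0.21 is small by Cohen's convention (0.2/0.5/0.8).

Threshold: power ≥ 0.80 is conventionally adequate.
Power ≈ 0.26 → the study is underpowered (power < 0.80).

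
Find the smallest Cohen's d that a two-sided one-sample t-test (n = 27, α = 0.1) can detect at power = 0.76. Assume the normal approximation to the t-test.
d ≈ 0.45

Minimum detectable effect (one-sample t-test, normal approximation):
d = (z_{α/2} + z_β) / √n
d = (1.645 + 0.706) / √27
d = 2.351 / 5.196
d ≈ 0.45

By Cohen's convention (0.2 small / 0.5 medium / 0.8 large): small effect.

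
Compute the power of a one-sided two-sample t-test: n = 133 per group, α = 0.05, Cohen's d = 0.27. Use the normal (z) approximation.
Power ≈ 0.71

Power calculation (two-sample t-test, normal approximation):
z_β = d · √(n/2) - z_α
z_β = 0.27 · √(133/2) - 1.645
z_β = 0.27 · 8.155 - 1.645
z_β = 0.557

Power = Φ(z_β) = Φ(0.557) ≈ 0.711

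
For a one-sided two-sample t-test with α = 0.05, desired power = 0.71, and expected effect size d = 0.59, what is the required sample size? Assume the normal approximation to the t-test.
n = 28 per group

Sample size formula (two-sample t-test, normal approximation):
n = 2 · ((z_α + z_β) / d)²

z_α = 1.645 (for α = 0.05, one-sided)
z_β = 0.553 (for power = 0.71)
d = 0.59

n = 2 · ((1.645 + 0.553) / 0.59)²
n = 2 · (3.725)²
n ≈ 27.75
Round up to the next whole number: n = 28 per group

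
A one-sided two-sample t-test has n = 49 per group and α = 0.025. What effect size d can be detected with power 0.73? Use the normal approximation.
d ≈ 0.52

Minimum detectable effect (two-sample t-test, normal approximation):
d = (z_α + z_β) / √(n/2)
d = (1.960 + 0.613) / √(49/2)
d = 2.573 / 4.950
d ≈ 0.52

By Cohen's convention (0.2 small / 0.5 medium / 0.8 large): medium effect.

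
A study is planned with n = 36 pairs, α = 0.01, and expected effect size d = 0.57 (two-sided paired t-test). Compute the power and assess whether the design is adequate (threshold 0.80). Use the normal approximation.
Power ≈ 0.80; the study is adequately powered (power ≥ 0.80)

Power calculation (paired t-test, normal approximation):
z_β = d · √n - z_{α/2}
z_β = 0.57 · √36 - 2.576
z_β = 0.57 · 6.000 - 2.576
z_β = 0.844

Power = Φ(z_β) = Φ(0.844) ≈ 0.801

Effect size d = 0.57 is medium by Cohen's convention (0.2/0.5/0.8).

Threshold: power ≥ 0.80 is conventionally adequate.
Power ≈ 0.80 → the study is adequately powered (power ≥ 0.80).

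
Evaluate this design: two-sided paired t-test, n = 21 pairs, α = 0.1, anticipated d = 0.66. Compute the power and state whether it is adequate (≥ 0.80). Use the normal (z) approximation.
Power ≈ 0.92; the study is adequately powered (power ≥ 0.80)

Power calculation (paired t-test, normal approximation):
z_β = d · √n - z_{α/2}
z_β = 0.66 · √21 - 1.645
z_β = 0.66 · 4.583 - 1.645
z_β = 1.380

Power = Φ(z_β) = Φ(1.380) ≈ 0.916

Effect size d = 0.66 is medium by Cohen's convention (0.2/0.5/0.8).

Threshold: power ≥ 0.80 is conventionally adequate.
Power ≈ 0.92 → the study is adequately powered (power ≥ 0.80).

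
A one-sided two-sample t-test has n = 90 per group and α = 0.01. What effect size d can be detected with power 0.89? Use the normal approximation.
d ≈ 0.53

Minimum detectable effect (two-sample t-test, normal approximation):
d = (z_α + z_β) / √(n/2)
d = (2.326 + 1.227) / √(90/2)
d = 3.553 / 6.708
d ≈ 0.53

By Cohen's convention (0.2 small / 0.5 medium / 0.8 large): medium effect.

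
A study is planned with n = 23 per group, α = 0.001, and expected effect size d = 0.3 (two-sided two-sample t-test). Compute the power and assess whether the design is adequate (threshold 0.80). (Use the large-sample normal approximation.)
Power ≈ 0.01; the study is underpowered (power < 0.80)

Power calculation (two-sample t-test, normal approximation):
z_β = d · √(n/2) - z_{α/2}
z_β = 0.3 · √(23/2) - 3.291
z_β = 0.3 · 3.391 - 3.291
z_β = -2.273

Power = Φ(z_β) = Φ(-2.273) ≈ 0.012

Effect size d = 0.3 is small by Cohen's convention (0.2/0.5/0.8).

Threshold: power ≥ 0.80 is conventionally adequate.
Power ≈ 0.01 → the study is underpowered (power < 0.80).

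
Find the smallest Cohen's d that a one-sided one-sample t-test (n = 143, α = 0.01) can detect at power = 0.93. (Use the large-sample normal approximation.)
d ≈ 0.32

Minimum detectable effect (one-sample t-test, normal approximation):
d = (z_α + z_β) / √n
d = (2.326 + 1.476) / √143
d = 3.802 / 11.958
d ≈ 0.32

By Cohen's convention (0.2 small / 0.5 medium / 0.8 large): small effect.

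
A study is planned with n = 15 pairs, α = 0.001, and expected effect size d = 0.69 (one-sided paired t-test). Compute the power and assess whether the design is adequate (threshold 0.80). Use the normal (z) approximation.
Power ≈ 0.34; the study is underpowered (power < 0.80)

Power calculation (paired t-test, normal approximation):
z_β = d · √n - z_α
z_β = 0.69 · √15 - 3.090
z_β = 0.69 · 3.873 - 3.090
z_β = -0.418

Power = Φ(z_β) = Φ(-0.418) ≈ 0.338

Effect size d = 0.69 is medium by Cohen's convention (0.2/0.5/0.8).

Threshold: power ≥ 0.80 is conventionally adequate.
Power ≈ 0.34 → the study is underpowered (power < 0.80).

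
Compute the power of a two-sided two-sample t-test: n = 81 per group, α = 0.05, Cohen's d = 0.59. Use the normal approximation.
Power ≈ 0.96

Power calculation (two-sample t-test, normal approximation):
z_β = d · √(n/2) - z_{α/2}
z_β = 0.59 · √(81/2) - 1.960
z_β = 0.59 · 6.364 - 1.960
z_β = 1.795

Power = Φ(z_β) = Φ(1.795) ≈ 0.964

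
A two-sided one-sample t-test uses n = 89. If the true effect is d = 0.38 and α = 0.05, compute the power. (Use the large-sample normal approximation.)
Power ≈ 0.95

Power calculation (one-sample t-test, normal approximation):
z_β = d · √n - z_{α/2}
z_β = 0.38 · √89 - 1.960
z_β = 0.38 · 9.434 - 1.960
z_β = 1.625

Power = Φ(z_β) = Φ(1.625) ≈ 0.948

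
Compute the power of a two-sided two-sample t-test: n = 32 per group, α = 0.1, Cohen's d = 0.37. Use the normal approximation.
Power ≈ 0.43

Power calculation (two-sample t-test, normal approximation):
z_β = d · √(n/2) - z_{α/2}
z_β = 0.37 · √(32/2) - 1.645
z_β = 0.37 · 4.000 - 1.645
z_β = -0.165

Power = Φ(z_β) = Φ(-0.165) ≈ 0.435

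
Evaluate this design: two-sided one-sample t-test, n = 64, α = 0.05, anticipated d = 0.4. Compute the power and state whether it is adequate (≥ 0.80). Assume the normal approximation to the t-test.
Power ≈ 0.89; the study is adequately powered (power ≥ 0.80)

Power calculation (one-sample t-test, normal approximation):
z_β = d · √n - z_{α/2}
z_β = 0.4 · √64 - 1.960
z_β = 0.4 · 8.000 - 1.960
z_β = 1.240

Power = Φ(z_β) = Φ(1.240) ≈ 0.893

Effect size d = 0.4 is small by Cohen's convention (0.2/0.5/0.8).

Threshold: power ≥ 0.80 is conventionally adequate.
Power ≈ 0.89 → the study is adequately powered (power ≥ 0.80).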